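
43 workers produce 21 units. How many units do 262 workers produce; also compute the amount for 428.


Direct proportion: y/x = constant
k = 21/43 ≈ 0.4884
y at x=262: k × 262 = 21 × 262 / 43 = 5502/43 ≈ 127.95
y at x=428: k × 428 = 21 × 428 / 43 = 8988/43 ≈ 209.02
= 127.95 and 209.02

127.95 and 209.02


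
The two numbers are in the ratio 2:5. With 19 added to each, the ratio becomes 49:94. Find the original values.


Let A = 2k, B = 5k.
(2k + 19) / (5k + 19) = 49/94
Cross-multiply: 94(2k + 19) = 49(5k + 19)
188k + 1786 = 245k + 931
188k - 245k = 931 - 1786
-57k = -855
k = -855/-57 = 15
A = 2×15 = 30, B = 5×15 = 75
= A = 30, B = 75

A = 30, B = 75


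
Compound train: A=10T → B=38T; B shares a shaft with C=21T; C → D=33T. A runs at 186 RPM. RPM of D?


Stage 1: RPM_B = RPM_A × t_A/t_B = 186 × 10/38 = 1860/38 ≈ 48.95
B and C share a shaft → RPM_C = RPM_B
Stage 2: RPM_D = RPM_C × t_C/t_D = RPM_A × (t_A×t_C)/(t_B×t_D)
Overall ratio = (10×21)/(38×33) = 210/1254
RPM_D = 186 × 210/1254 = 39060/1254
≈ 31.15 RPM

31.15 RPM


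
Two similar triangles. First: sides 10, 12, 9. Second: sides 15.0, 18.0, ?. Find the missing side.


Scale factor = 15.0/10 = 1.5
Missing side = 9 × 1.5
= 13.5

13.5


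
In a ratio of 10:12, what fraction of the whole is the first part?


Total parts = 10 + 12 = 22
First part: 10/22 = 5/11
= 5/11

5/11


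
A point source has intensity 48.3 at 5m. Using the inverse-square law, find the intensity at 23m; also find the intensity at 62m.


I₁d₁² = I₂d₂²
I at 23m = 48.3 × (5/23)² = 48.3 × 25/529 = 1207.5/529 ≈ 2.2826
I at 62m = 48.3 × (5/62)² = 48.3 × 25/3844 = 1207.5/3844 ≈ 0.3141
= 2.2826 and 0.3141

2.2826 and 0.3141


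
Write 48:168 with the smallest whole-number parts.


GCD(48, 168) = 24
48/24 : 168/24
= 2:7

2:7


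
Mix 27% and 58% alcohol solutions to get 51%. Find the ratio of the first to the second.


Let x parts of 27% mix with y parts of 58%.
27x + 58y = 51(x + y)
27x + 58y = 51x + 51y
x(27 - 51) = y(51 - 58)
x/y = (58 - 51)/(51 - 27) = 7/24
Simplify: 7:24
= 7:24

7:24


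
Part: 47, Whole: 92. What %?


Percentage = (part / whole) × 100
= (47 / 92) × 100
≈ 51.09%

51.09%


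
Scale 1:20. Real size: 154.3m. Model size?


Model size = real / scale
= 154.3 / 20
= 7.7150 m

7.7150 m


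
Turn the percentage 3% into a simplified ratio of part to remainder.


3% means 3 parts out of 100; remainder = 97
Part : remainder = 3:97
GCD = 1
= 3:97

3:97


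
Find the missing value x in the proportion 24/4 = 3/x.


Cross multiply: 24 × x = 4 × 3
24x = 12
x = 12 / 24
= 0.50

0.50


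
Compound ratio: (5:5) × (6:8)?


Compound ratio = (5×6) : (5×8)
= 30:40
GCD = 10
= 3:4

3:4


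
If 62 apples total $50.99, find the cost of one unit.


Unit rate = total / quantity
= 50.99 / 62
= $0.82 per unit

$0.82 per unit


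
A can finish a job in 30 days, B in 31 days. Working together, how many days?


Rate of A = 1/30 per day
Rate of B = 1/31 per day
Combined rate = 1/30 + 1/31 = 61/930 ≈ 0.0656 per day
Days = 1 / combined rate = 930/61
≈ 15.25 days

15.25 days


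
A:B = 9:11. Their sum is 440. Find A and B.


Let A = 9k, B = 11k.
9k + 11k = 440
20k = 440 → k = 440/20 = 22
A = 9×22 = 198, B = 11×22 = 242
= A = 198, B = 242

A = 198, B = 242


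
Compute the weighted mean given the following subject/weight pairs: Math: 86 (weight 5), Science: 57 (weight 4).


Numerator = 86×5 + 57×4
= 430 + 228
= 658
Total weight = 9
Weighted avg = 658/9
= 73.11

73.11


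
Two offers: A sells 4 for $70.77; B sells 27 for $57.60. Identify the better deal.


Deal A: $70.77/4 = $17.6925/unit
Deal B: $57.60/27 = $2.1333/unit
B is cheaper per unit
= Deal B

Deal B


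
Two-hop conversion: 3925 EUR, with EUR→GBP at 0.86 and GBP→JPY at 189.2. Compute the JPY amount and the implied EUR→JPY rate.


Step 1: 3925 EUR × 0.86 = 3375.50 GBP
Step 2: 3375.50 GBP × 189.2 = 638644.60 JPY
Implied rate EUR→JPY = 0.86 × 189.2 = 162.7120
= 638644.60 JPY; implied rate 162.7120 JPY/EUR

638644.60 JPY; implied rate 162.7120 JPY/EUR


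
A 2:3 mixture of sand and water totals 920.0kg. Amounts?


Total parts = 2 + 3 = 5
sand: 920.0 × 2/5 = 368.0kg
water: 920.0 × 3/5 = 552.0kg
= 368.0kg and 552.0kg

368.0kg and 552.0kg


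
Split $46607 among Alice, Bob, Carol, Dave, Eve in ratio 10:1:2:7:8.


Total parts = 10 + 1 + 2 + 7 + 8 = 28
Alice: 46607 × 10/28 = 16645.36
Bob: 46607 × 1/28 = 1664.54
Carol: 46607 × 2/28 = 3329.07
Dave: 46607 × 7/28 = 11651.75
Eve: 46607 × 8/28 = 13316.29
= Alice: $16645.36, Bob: $1664.54, Carol: $3329.07, Dave: $11651.75, Eve: $13316.29

Alice: $16645.36, Bob: $1664.54, Carol: $3329.07, Dave: $11651.75, Eve: $13316.29


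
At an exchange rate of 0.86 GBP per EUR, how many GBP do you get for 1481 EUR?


Amount × rate = 1481 × 0.86
= 1273.66 GBP

1273.66 GBP


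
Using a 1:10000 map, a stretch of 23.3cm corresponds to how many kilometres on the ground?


Real distance = map distance × scale
= 23.3cm × 10000
= 233000 cm = 2330.0 m
= 2.330 km

2.330 km


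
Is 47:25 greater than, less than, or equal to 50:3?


47/25 = 1.8800
50/3 = 16.6667
1.8800 < 16.6667, so 47:25 is less
= less than

less than


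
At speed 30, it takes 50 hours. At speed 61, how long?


Inverse proportion: x × y = constant
k = 30 × 50 = 1500
y₂ = k / 61 = 1500 / 61
= 24.59

24.59


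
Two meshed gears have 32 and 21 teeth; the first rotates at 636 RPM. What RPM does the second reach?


Gear ratio = 32:21 = 32:21
RPM_B = RPM_A × (teeth_A / teeth_B)
= 636 × (32/21)
= 969.1 RPM

969.1 RPM


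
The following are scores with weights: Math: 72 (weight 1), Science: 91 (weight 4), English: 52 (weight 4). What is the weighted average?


Numerator = 72×1 + 91×4 + 52×4
= 72 + 364 + 208
= 644
Total weight = 9
Weighted avg = 644/9
= 71.56

71.56


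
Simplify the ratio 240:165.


GCD(240, 165) = 15
240/15 : 165/15
= 16:11

16:11


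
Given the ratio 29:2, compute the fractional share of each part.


Total parts = 29 + 2 = 31
First part: 29/31 = 29/31
Second part: 2/31 = 2/31
= 29/31 and 2/31

29/31 and 2/31


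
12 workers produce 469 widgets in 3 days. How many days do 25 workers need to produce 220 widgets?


Days ∝ work / workers, so d₂ = d₁ × (m₁/m₂) × (w₂/w₁)
Workers factor (inverse): 12/25 = 0.4800
Work factor (direct): 220/469 ≈ 0.4691
d₂ = 3 × 12/25 × 220/469 = (3 × 12 × 220) / (25 × 469) = 7920/11725
≈ 0.68 days

0.68 days


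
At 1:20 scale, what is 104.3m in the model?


Model size = real / scale
= 104.3 / 20
= 5.2150 m

5.2150 m


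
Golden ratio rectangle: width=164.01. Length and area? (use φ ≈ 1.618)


φ = (1 + √5) / 2 ≈ 1.618
Length = width × φ = 164.01 × 1.618 = 265.36818
≈ 265.37
Area = width × length = 164.01 × 265.36818 = 43523.0352018 ≈ 43523.04
= Length: 265.37, Area: 43523.04

Length: 265.37, Area: 43523.04


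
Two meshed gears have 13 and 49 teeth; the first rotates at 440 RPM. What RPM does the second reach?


Gear ratio = 13:49 = 13:49
RPM_B = RPM_A × (teeth_A / teeth_B)
= 440 × (13/49)
= 116.7 RPM

116.7 RPM


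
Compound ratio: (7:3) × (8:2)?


Compound ratio = (7×8) : (3×2)
= 56:6
GCD = 2
= 28:3

28:3


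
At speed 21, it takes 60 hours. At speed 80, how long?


Inverse proportion: x × y = constant
k = 21 × 60 = 1260
y₂ = k / 80 = 1260 / 80
= 15.75

15.75


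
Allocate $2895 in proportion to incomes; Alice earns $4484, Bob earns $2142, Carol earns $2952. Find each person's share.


Total income = 4484 + 2142 + 2952 = $9578
Alice: $2895 × 4484/9578 = $1355.31
Bob: $2895 × 2142/9578 = $647.43
Carol: $2895 × 2952/9578 = $892.26
= Alice: $1355.31, Bob: $647.43, Carol: $892.26

Alice: $1355.31, Bob: $647.43, Carol: $892.26


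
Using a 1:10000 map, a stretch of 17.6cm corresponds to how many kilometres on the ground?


Real distance = map distance × scale
= 17.6cm × 10000
= 176000 cm = 1760.0 m
= 1.760 km

1.760 km


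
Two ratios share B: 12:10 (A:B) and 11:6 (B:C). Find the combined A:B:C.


Match B: multiply A:B by 11 → 132:110
Multiply B:C by 10 → 110:60
Combined: 132:110:60
GCD = 2
= 66:55:30

66:55:30


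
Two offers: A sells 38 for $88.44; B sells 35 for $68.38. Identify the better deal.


Deal A: $88.44/38 = $2.3274/unit
Deal B: $68.38/35 = $1.9537/unit
B is cheaper per unit
= Deal B

Deal B


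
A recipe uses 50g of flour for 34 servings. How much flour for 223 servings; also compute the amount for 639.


Direct proportion: y/x = constant
k = 50/34 ≈ 1.4706
y at x=223: k × 223 = 50 × 223 / 34 = 11150/34 ≈ 327.94
y at x=639: k × 639 = 50 × 639 / 34 = 31950/34 ≈ 939.71
= 327.94 and 939.71

327.94 and 939.71


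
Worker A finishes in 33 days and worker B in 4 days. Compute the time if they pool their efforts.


Rate of A = 1/33 per day
Rate of B = 1/4 per day
Combined rate = 1/33 + 1/4 = 37/132 ≈ 0.2803 per day
Days = 1 / combined rate = 132/37
≈ 3.57 days

3.57 days


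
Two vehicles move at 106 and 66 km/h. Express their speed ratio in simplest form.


Ratio = 106:66
GCD = 2
Simplified = 53:33
Time ratio (same distance) = 33:53
Speed ratio = 53:33

53:33


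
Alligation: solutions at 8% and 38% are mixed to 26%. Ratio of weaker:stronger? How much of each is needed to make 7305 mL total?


Let x parts of 8% mix with y parts of 38%.
8x + 38y = 26(x + y)
8x + 38y = 26x + 26y
x(8 - 26) = y(26 - 38)
x/y = (38 - 26)/(26 - 8) = 12/18
Simplify: 2:3
Total parts = 5; one part = 7305/5 = 1461.00 mL
8% solution: 2×1461.00 = 2922.00 mL
38% solution: 3×1461.00 = 4383.00 mL
= ratio 2:3; 2922.00 mL and 4383.00 mL

ratio 2:3; 2922.00 mL and 4383.00 mL


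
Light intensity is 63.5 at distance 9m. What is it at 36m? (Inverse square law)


I₁d₁² = I₂d₂²
I₂ = I₁ × (d₁/d₂)²
= 63.5 × (9/36)²
= 63.5 × 81/1296
= 5143.5/1296
≈ 3.9688

3.9688


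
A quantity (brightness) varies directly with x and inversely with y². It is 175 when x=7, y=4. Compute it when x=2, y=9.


z = k·x/y²
Solve for k using the known point: k = z·y²/x = 175×16/7 = 2800/7 = 400.0000
Now evaluate at x=2, y=9:
z = k × 2 / 81 = (2800 × 2) / (7 × 81) = 5600/567
≈ 9.8765

9.8765


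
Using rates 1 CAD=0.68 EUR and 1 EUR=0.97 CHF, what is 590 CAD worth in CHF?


Step 1: 590 CAD × 0.68 = 401.20 EUR
Step 2: 401.20 EUR × 0.97 = 389.16 CHF
Implied rate CAD→CHF = 0.68 × 0.97 = 0.6596
= 389.16 CHF

389.16 CHF


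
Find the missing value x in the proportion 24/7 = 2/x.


Cross multiply: 24 × x = 7 × 2
24x = 14
x = 14 / 24
= 0.58

0.58


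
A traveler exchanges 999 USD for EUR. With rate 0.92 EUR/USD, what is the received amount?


Amount × rate = 999 × 0.92
= 919.08 EUR

919.08 EUR


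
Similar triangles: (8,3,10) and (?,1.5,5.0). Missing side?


Scale factor = 1.5/3 = 0.5
Missing side = 8 × 0.5
= 4.0

4.0


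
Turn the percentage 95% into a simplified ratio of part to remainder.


95% means 95 parts out of 100; remainder = 5
Part : remainder = 95:5
GCD = 5
= 19:1

19:1


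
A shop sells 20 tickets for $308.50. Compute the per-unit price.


Unit rate = total / quantity
= 308.50 / 20
= $15.43 per unit

$15.43 per unit


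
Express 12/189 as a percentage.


Percentage = (part / whole) × 100
= (12 / 189) × 100
≈ 6.35%

6.35%


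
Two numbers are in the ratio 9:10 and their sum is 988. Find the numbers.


Let A = 9k, B = 10k.
9k + 10k = 988
19k = 988 → k = 988/19 = 52
A = 9×52 = 468, B = 10×52 = 520
= A = 468, B = 520

A = 468, B = 520


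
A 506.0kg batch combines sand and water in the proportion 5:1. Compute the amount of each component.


Total parts = 5 + 1 = 6
sand: 506.0 × 5/6 = 421.7kg
water: 506.0 × 1/6 = 84.3kg
= 421.7kg and 84.3kg

421.7kg and 84.3kg


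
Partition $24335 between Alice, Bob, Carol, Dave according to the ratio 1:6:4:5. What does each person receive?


Total parts = 1 + 6 + 4 + 5 = 16
Alice: 24335 × 1/16 = 1520.94
Bob: 24335 × 6/16 = 9125.63
Carol: 24335 × 4/16 = 6083.75
Dave: 24335 × 5/16 = 7604.69
= Alice: $1520.94, Bob: $9125.63, Carol: $6083.75, Dave: $7604.69

Alice: $1520.94, Bob: $9125.63, Carol: $6083.75, Dave: $7604.69


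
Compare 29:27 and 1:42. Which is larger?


29/27 = 1.0741
1/42 = 0.0238
1.0741 > 0.0238, so 29:27 is greater
= 29:27

29:27


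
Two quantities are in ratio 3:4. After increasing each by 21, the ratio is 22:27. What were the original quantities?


Let A = 3k, B = 4k.
(3k + 21) / (4k + 21) = 22/27
Cross-multiply: 27(3k + 21) = 22(4k + 21)
81k + 567 = 88k + 462
81k - 88k = 462 - 567
-7k = -105
k = -105/-7 = 15
A = 3×15 = 45, B = 4×15 = 60
= A = 45, B = 60

A = 45, B = 60


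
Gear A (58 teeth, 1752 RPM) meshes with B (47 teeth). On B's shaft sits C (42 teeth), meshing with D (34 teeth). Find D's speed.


Stage 1: RPM_B = RPM_A × t_A/t_B = 1752 × 58/47 = 101616/47 ≈ 2162.04
B and C share a shaft → RPM_C = RPM_B
Stage 2: RPM_D = RPM_C × t_C/t_D = RPM_A × (t_A×t_C)/(t_B×t_D)
Overall ratio = (58×42)/(47×34) = 2436/1598
RPM_D = 1752 × 2436/1598 = 4267872/1598
≈ 2670.76 RPM

2670.76 RPM


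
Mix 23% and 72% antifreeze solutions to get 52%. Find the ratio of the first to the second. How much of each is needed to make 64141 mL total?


Let x parts of 23% mix with y parts of 72%.
23x + 72y = 52(x + y)
23x + 72y = 52x + 52y
x(23 - 52) = y(52 - 72)
x/y = (72 - 52)/(52 - 23) = 20/29
Simplify: 20:29
Total parts = 49; one part = 64141/49 = 1309.00 mL
23% solution: 20×1309.00 = 26180.00 mL
72% solution: 29×1309.00 = 37961.00 mL
= ratio 20:29; 26180.00 mL and 37961.00 mL

ratio 20:29; 26180.00 mL and 37961.00 mL


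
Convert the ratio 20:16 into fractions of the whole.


Total parts = 20 + 16 = 36
First part: 20/36 = 5/9
Second part: 16/36 = 4/9
= 5/9 and 4/9

5/9 and 4/9


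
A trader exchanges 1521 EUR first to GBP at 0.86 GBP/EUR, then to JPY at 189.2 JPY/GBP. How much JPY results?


Step 1: 1521 EUR × 0.86 = 1308.06 GBP
Step 2: 1308.06 GBP × 189.2 = 247484.95 JPY
Implied rate EUR→JPY = 0.86 × 189.2 = 162.7120
= 247484.95 JPY

247484.95 JPY


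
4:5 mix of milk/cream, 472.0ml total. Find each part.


Total parts = 4 + 5 = 9
milk: 472.0 × 4/9 = 209.8ml
cream: 472.0 × 5/9 = 262.2ml
= 209.8ml and 262.2ml

209.8ml and 262.2ml


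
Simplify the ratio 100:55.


GCD(100, 55) = 5
100/5 : 55/5
= 20:11

20:11


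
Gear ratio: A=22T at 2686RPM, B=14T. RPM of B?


Gear ratio = 22:14 = 11:7
RPM_B = RPM_A × (teeth_A / teeth_B)
= 2686 × (22/14)
= 4220.9 RPM

4220.9 RPM


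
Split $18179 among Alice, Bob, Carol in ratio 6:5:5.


Total parts = 6 + 5 + 5 = 16
Alice: 18179 × 6/16 = 6817.13
Bob: 18179 × 5/16 = 5680.94
Carol: 18179 × 5/16 = 5680.94
= Alice: $6817.13, Bob: $5680.94, Carol: $5680.94

Alice: $6817.13, Bob: $5680.94, Carol: $5680.94


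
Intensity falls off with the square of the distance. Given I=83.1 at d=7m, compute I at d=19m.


I₁d₁² = I₂d₂²
I₂ = I₁ × (d₁/d₂)²
= 83.1 × (7/19)²
= 83.1 × 49/361
= 4071.9/361
≈ 11.2795

11.2795


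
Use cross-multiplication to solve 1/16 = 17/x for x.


Cross multiply: 1 × x = 16 × 17
1x = 272
x = 272 / 1
= 272.00

272.00


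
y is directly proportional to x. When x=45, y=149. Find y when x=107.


Direct proportion: y/x = constant
k = 149/45 ≈ 3.3111
y₂ = k × 107 = 149 × 107 / 45 = 15943/45
≈ 354.29

354.29


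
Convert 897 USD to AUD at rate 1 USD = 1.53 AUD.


Amount × rate = 897 × 1.53
= 1372.41 AUD

1372.41 AUD


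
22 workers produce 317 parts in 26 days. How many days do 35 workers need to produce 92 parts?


Days ∝ work / workers, so d₂ = d₁ × (m₁/m₂) × (w₂/w₁)
Workers factor (inverse): 22/35 ≈ 0.6286
Work factor (direct): 92/317 ≈ 0.2902
d₂ = 26 × 22/35 × 92/317 = (26 × 22 × 92) / (35 × 317) = 52624/11095
≈ 4.74 days

4.74 days


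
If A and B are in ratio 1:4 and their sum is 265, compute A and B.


Let A = 1k, B = 4k.
1k + 4k = 265
5k = 265 → k = 265/5 = 53
A = 1×53 = 53, B = 4×53 = 212
= A = 53, B = 212

A = 53, B = 212


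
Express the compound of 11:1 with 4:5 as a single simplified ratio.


Compound ratio = (11×4) : (1×5)
= 44:5
GCD = 1
= 44:5

44:5


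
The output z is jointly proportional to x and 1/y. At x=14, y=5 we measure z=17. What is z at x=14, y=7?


z = k·x/y
Solve for k using the known point: k = z·y/x = 17×5/14 = 85/14 ≈ 6.0714
Now evaluate at x=14, y=7:
z = k × 14 / 7 = (85 × 14) / (14 × 7) = 1190/98
≈ 12.1429

12.1429


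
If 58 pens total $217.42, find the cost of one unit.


Unit rate = total / quantity
= 217.42 / 58
= $3.75 per unit

$3.75 per unit


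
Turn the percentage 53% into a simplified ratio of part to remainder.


53% means 53 parts out of 100; remainder = 47
Part : remainder = 53:47
GCD = 1
= 53:47

53:47


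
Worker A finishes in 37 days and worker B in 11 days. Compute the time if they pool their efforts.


Rate of A = 1/37 per day
Rate of B = 1/11 per day
Combined rate = 1/37 + 1/11 = 48/407 ≈ 0.1179 per day
Days = 1 / combined rate = 407/48
≈ 8.48 days

8.48 days


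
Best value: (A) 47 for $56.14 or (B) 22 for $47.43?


Deal A: $56.14/47 = $1.1945/unit
Deal B: $47.43/22 = $2.1559/unit
A is cheaper per unit
= Deal A

Deal A


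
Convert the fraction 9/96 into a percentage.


Percentage = (part / whole) × 100
= (9 / 96) × 100
≈ 9.38%

9.38%


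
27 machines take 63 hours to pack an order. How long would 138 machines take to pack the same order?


Inverse proportion: x × y = constant
k = 27 × 63 = 1701
y₂ = k / 138 = 1701 / 138
= 12.33

12.33


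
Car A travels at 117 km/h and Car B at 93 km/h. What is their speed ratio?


Ratio = 117:93
GCD = 3
Simplified = 39:31
Time ratio (same distance) = 31:39
Speed ratio = 39:31

39:31


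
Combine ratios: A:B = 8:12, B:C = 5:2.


Match B: multiply A:B by 5 → 40:60
Multiply B:C by 12 → 60:24
Combined: 40:60:24
GCD = 4
= 10:15:6

10:15:6


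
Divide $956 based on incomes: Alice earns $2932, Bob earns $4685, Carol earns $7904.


Total income = 2932 + 4685 + 7904 = $15521
Alice: $956 × 2932/15521 = $180.59
Bob: $956 × 4685/15521 = $288.57
Carol: $956 × 7904/15521 = $486.84
= Alice: $180.59, Bob: $288.57, Carol: $486.84

Alice: $180.59, Bob: $288.57, Carol: $486.84


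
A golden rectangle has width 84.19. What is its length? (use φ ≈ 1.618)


φ = (1 + √5) / 2 ≈ 1.618
Length = width × φ = 84.19 × 1.618 = 136.21942
≈ 136.22

136.22


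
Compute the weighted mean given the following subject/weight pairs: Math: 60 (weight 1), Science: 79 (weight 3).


Numerator = 60×1 + 79×3
= 60 + 237
= 297
Total weight = 4
Weighted avg = 297/4
= 74.25

74.25


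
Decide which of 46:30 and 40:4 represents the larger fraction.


46/30 = 1.5333
40/4 = 10.0000
1.5333 < 10.0000, so 46:30 is less
= 40:4

40:4


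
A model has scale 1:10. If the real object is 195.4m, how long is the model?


Model size = real / scale
= 195.4 / 10
= 19.5400 m

19.5400 m


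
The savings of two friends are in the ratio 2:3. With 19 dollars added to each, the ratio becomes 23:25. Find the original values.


Let A = 2k, B = 3k.
(2k + 19) / (3k + 19) = 23/25
Cross-multiply: 25(2k + 19) = 23(3k + 19)
50k + 475 = 69k + 437
50k - 69k = 437 - 475
-19k = -38
k = -38/-19 = 2
A = 2×2 = 4, B = 3×2 = 6
= A = 4, B = 6

A = 4, B = 6


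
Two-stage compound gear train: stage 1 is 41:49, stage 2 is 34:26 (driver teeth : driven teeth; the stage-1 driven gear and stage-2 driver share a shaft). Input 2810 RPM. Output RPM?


Stage 1: RPM_B = RPM_A × t_A/t_B = 2810 × 41/49 = 115210/49 ≈ 2351.22
B and C share a shaft → RPM_C = RPM_B
Stage 2: RPM_D = RPM_C × t_C/t_D = RPM_A × (t_A×t_C)/(t_B×t_D)
Overall ratio = (41×34)/(49×26) = 1394/1274
RPM_D = 2810 × 1394/1274 = 3917140/1274
≈ 3074.68 RPM

3074.68 RPM


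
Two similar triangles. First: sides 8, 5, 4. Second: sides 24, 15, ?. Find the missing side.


Scale factor = 24/8 = 3
Missing side = 4 × 3
= 12.0

12.0


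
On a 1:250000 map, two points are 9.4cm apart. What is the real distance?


Real distance = map distance × scale
= 9.4cm × 250000
= 2350000 cm = 23500.0 m
= 23.500 km

23.500 km


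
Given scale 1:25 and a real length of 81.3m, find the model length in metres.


Model size = real / scale
= 81.3 / 25
= 3.2520 m

3.2520 m


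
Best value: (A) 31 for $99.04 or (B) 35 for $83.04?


Deal A: $99.04/31 = $3.1948/unit
Deal B: $83.04/35 = $2.3726/unit
B is cheaper per unit
= Deal B

Deal B


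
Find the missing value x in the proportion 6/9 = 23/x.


Cross multiply: 6 × x = 9 × 23
6x = 207
x = 207 / 6
= 34.50

34.50


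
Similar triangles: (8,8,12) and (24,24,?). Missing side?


Scale factor = 24/8 = 3
Missing side = 12 × 3
= 36.0

36.0


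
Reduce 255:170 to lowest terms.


GCD(255, 170) = 85
255/85 : 170/85
= 3:2

3:2


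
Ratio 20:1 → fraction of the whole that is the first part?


Total parts = 20 + 1 = 21
First part: 20/21 = 20/21
= 20/21

20/21


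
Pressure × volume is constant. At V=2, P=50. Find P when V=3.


Inverse proportion: x × y = constant
k = 2 × 50 = 100
y₂ = k / 3 = 100 / 3
= 33.33

33.33


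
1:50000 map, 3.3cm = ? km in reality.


Real distance = map distance × scale
= 3.3cm × 50000
= 165000 cm = 1650.0 m
= 1.650 km

1.650 km


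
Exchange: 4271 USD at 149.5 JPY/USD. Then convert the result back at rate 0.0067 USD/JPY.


Amount × rate = 4271 × 149.5 = 638514.50 JPY
Round-trip: 638514.50 × 0.0067 = 4278.05 USD
= 638514.50 JPY, then 4278.05 USD

638514.50 JPY, then 4278.05 USD


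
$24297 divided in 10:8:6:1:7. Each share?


Total parts = 10 + 8 + 6 + 1 + 7 = 32
Part 1: 24297 × 10/32 = 7592.81
Part 2: 24297 × 8/32 = 6074.25
Part 3: 24297 × 6/32 = 4555.69
Part 4: 24297 × 1/32 = 759.28
Part 5: 24297 × 7/32 = 5314.97
= Part 1: $7592.81, Part 2: $6074.25, Part 3: $4555.69, Part 4: $759.28, Part 5: $5314.97

Part 1: $7592.81, Part 2: $6074.25, Part 3: $4555.69, Part 4: $759.28, Part 5: $5314.97


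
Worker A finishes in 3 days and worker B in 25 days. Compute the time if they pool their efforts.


Rate of A = 1/3 per day
Rate of B = 1/25 per day
Combined rate = 1/3 + 1/25 = 28/75 ≈ 0.3733 per day
Days = 1 / combined rate = 75/28
≈ 2.68 days

2.68 days


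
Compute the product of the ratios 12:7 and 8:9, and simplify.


Compound ratio = (12×8) : (7×9)
= 96:63
GCD = 3
= 32:21

32:21


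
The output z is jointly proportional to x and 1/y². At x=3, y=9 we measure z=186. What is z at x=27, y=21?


z = k·x/y²
Solve for k using the known point: k = z·y²/x = 186×81/3 = 15066/3 = 5022.0000
Now evaluate at x=27, y=21:
z = k × 27 / 441 = (15066 × 27) / (3 × 441) = 406782/1323
≈ 307.4694

307.4694


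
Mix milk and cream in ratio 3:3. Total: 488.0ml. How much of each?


Total parts = 3 + 3 = 6
milk: 488.0 × 3/6 = 244.0ml
cream: 488.0 × 3/6 = 244.0ml
= 244.0ml and 244.0ml

244.0ml and 244.0ml


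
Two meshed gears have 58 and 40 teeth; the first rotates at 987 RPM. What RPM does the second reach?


Gear ratio = 58:40 = 29:20
RPM_B = RPM_A × (teeth_A / teeth_B)
= 987 × (58/40)
= 1431.2 RPM

1431.2 RPM


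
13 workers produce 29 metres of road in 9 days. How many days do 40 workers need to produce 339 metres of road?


Days ∝ work / workers, so d₂ = d₁ × (m₁/m₂) × (w₂/w₁)
Workers factor (inverse): 13/40 = 0.3250
Work factor (direct): 339/29 ≈ 11.6897
d₂ = 9 × 13/40 × 339/29 = (9 × 13 × 339) / (40 × 29) = 39663/1160
≈ 34.19 days

34.19 days


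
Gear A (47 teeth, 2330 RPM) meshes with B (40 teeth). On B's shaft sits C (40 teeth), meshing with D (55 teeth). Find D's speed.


Stage 1: RPM_B = RPM_A × t_A/t_B = 2330 × 47/40 = 109510/40 = 2737.75
B and C share a shaft → RPM_C = RPM_B
Stage 2: RPM_D = RPM_C × t_C/t_D = RPM_A × (t_A×t_C)/(t_B×t_D)
Overall ratio = (47×40)/(40×55) = 1880/2200
RPM_D = 2330 × 1880/2200 = 4380400/2200
≈ 1991.09 RPM

1991.09 RPM


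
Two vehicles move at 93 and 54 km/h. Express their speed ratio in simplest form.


Ratio = 93:54
GCD = 3
Simplified = 31:18
Time ratio (same distance) = 18:31
Speed ratio = 31:18

31:18


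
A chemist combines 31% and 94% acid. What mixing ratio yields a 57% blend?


Let x parts of 31% mix with y parts of 94%.
31x + 94y = 57(x + y)
31x + 94y = 57x + 57y
x(31 - 57) = y(57 - 94)
x/y = (94 - 57)/(57 - 31) = 37/26
Simplify: 37:26
= 37:26

37:26


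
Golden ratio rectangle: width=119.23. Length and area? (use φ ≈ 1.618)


φ = (1 + √5) / 2 ≈ 1.618
Length = width × φ = 119.23 × 1.618 = 192.91414
≈ 192.91
Area = width × length = 119.23 × 192.91414 = 23001.1529122 ≈ 23001.15
= Length: 192.91, Area: 23001.15

Length: 192.91, Area: 23001.15


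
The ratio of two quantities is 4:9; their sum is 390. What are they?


Let A = 4k, B = 9k.
4k + 9k = 390
13k = 390 → k = 390/13 = 30
A = 4×30 = 120, B = 9×30 = 270
= A = 120, B = 270

A = 120, B = 270


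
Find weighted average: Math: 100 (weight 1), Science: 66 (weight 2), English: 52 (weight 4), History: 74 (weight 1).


Numerator = 100×1 + 66×2 + 52×4 + 74×1
= 100 + 132 + 208 + 74
= 514
Total weight = 8
Weighted avg = 514/8
= 64.25

64.25


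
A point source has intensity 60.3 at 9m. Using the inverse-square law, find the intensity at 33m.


I₁d₁² = I₂d₂²
I₂ = I₁ × (d₁/d₂)²
= 60.3 × (9/33)²
= 60.3 × 81/1089
= 4884.3/1089
≈ 4.4851

4.4851


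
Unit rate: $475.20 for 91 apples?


Unit rate = total / quantity
= 475.20 / 91
= $5.22 per unit

$5.22 per unit


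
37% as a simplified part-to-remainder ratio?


37% means 37 parts out of 100; remainder = 63
Part : remainder = 37:63
GCD = 1
= 37:63

37:63


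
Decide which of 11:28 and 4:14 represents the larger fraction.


11/28 = 0.3929
4/14 = 0.2857
0.3929 > 0.2857, so 11:28 is greater
= 11:28

11:28


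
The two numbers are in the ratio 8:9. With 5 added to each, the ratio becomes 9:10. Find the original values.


Let A = 8k, B = 9k.
(8k + 5) / (9k + 5) = 9/10
Cross-multiply: 10(8k + 5) = 9(9k + 5)
80k + 50 = 81k + 45
80k - 81k = 45 - 50
-1k = -5
k = -5/-1 = 5
A = 8×5 = 40, B = 9×5 = 45
= A = 40, B = 45

A = 40, B = 45


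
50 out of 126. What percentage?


Percentage = (part / whole) × 100
= (50 / 126) × 100
≈ 39.68%

39.68%


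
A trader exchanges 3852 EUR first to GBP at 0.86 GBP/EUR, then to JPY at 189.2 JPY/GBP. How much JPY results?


Step 1: 3852 EUR × 0.86 = 3312.72 GBP
Step 2: 3312.72 GBP × 189.2 = 626766.62 JPY
Implied rate EUR→JPY = 0.86 × 189.2 = 162.7120
= 626766.62 JPY

626766.62 JPY


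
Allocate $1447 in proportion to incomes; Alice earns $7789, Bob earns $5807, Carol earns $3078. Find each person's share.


Total income = 7789 + 5807 + 3078 = $16674
Alice: $1447 × 7789/16674 = $675.94
Bob: $1447 × 5807/16674 = $503.94
Carol: $1447 × 3078/16674 = $267.11
= Alice: $675.94, Bob: $503.94, Carol: $267.11

Alice: $675.94, Bob: $503.94, Carol: $267.11


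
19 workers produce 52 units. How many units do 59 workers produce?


Direct proportion: y/x = constant
k = 52/19 ≈ 2.7368
y₂ = k × 59 = 52 × 59 / 19 = 3068/19
≈ 161.47

161.47


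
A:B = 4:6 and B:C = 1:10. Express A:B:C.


Match B: multiply A:B by 1 → 4:6
Multiply B:C by 6 → 6:60
Combined: 4:6:60
GCD = 2
= 2:3:30

2:3:30


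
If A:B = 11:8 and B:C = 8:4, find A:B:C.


Match B: multiply A:B by 8 → 88:64
Multiply B:C by 8 → 64:32
Combined: 88:64:32
GCD = 8
= 11:8:4

11:8:4


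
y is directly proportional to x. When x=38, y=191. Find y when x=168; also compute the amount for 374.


Direct proportion: y/x = constant
k = 191/38 ≈ 5.0263
y at x=168: k × 168 = 191 × 168 / 38 = 32088/38 ≈ 844.42
y at x=374: k × 374 = 191 × 374 / 38 = 71434/38 ≈ 1879.84
= 844.42 and 1879.84

844.42 and 1879.84


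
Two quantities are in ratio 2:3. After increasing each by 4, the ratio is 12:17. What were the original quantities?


Let A = 2k, B = 3k.
(2k + 4) / (3k + 4) = 12/17
Cross-multiply: 17(2k + 4) = 12(3k + 4)
34k + 68 = 36k + 48
34k - 36k = 48 - 68
-2k = -20
k = -20/-2 = 10
A = 2×10 = 20, B = 3×10 = 30
= A = 20, B = 30

A = 20, B = 30


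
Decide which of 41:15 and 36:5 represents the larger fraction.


41/15 = 2.7333
36/5 = 7.2000
2.7333 < 7.2000, so 41:15 is less
= 36:5

36:5


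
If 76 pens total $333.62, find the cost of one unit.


Unit rate = total / quantity
= 333.62 / 76
= $4.39 per unit

$4.39 per unit


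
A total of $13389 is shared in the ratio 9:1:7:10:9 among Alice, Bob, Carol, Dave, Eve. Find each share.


Total parts = 9 + 1 + 7 + 10 + 9 = 36
Alice: 13389 × 9/36 = 3347.25
Bob: 13389 × 1/36 = 371.92
Carol: 13389 × 7/36 = 2603.42
Dave: 13389 × 10/36 = 3719.17
Eve: 13389 × 9/36 = 3347.25
= Alice: $3347.25, Bob: $371.92, Carol: $2603.42, Dave: $3719.17, Eve: $3347.25

Alice: $3347.25, Bob: $371.92, Carol: $2603.42, Dave: $3719.17, Eve: $3347.25


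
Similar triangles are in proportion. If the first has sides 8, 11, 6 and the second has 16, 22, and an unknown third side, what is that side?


Scale factor = 16/8 = 2
Missing side = 6 × 2
= 12.0

12.0


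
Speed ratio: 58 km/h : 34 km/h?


Ratio = 58:34
GCD = 2
Simplified = 29:17
Time ratio (same distance) = 17:29
Speed ratio = 29:17

29:17


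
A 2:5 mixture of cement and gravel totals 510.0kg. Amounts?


Total parts = 2 + 5 = 7
cement: 510.0 × 2/7 = 145.7kg
gravel: 510.0 × 5/7 = 364.3kg
= 145.7kg and 364.3kg

145.7kg and 364.3kg


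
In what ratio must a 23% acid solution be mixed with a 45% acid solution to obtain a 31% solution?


Let x parts of 23% mix with y parts of 45%.
23x + 45y = 31(x + y)
23x + 45y = 31x + 31y
x(23 - 31) = y(31 - 45)
x/y = (45 - 31)/(31 - 23) = 14/8
Simplify: 7:4
= 7:4

7:4


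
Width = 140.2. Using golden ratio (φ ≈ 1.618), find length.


φ = (1 + √5) / 2 ≈ 1.618
Length = width × φ = 140.2 × 1.618 = 226.8436
≈ 226.84

226.84


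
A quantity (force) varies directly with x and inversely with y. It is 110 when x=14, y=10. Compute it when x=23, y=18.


z = k·x/y
Solve for k using the known point: k = z·y/x = 110×10/14 = 1100/14 ≈ 78.5714
Now evaluate at x=23, y=18:
z = k × 23 / 18 = (1100 × 23) / (14 × 18) = 25300/252
≈ 100.3968

100.3968


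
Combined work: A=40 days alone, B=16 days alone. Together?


Rate of A = 1/40 per day
Rate of B = 1/16 per day
Combined rate = 1/40 + 1/16 = 56/640 = 0.0875 per day
Days = 1 / combined rate = 640/56
≈ 11.43 days

11.43 days


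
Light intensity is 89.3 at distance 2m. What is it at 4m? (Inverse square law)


I₁d₁² = I₂d₂²
I₂ = I₁ × (d₁/d₂)²
= 89.3 × (2/4)²
= 89.3 × 4/16
= 357.2/16
= 22.3250

22.3250


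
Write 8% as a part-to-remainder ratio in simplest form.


8% means 8 parts out of 100; remainder = 92
Part : remainder = 8:92
GCD = 4
= 2:23

2:23


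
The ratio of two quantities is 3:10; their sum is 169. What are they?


Let A = 3k, B = 10k.
3k + 10k = 169
13k = 169 → k = 169/13 = 13
A = 3×13 = 39, B = 10×13 = 130
= A = 39, B = 130

A = 39, B = 130


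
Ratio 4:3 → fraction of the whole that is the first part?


Total parts = 4 + 3 = 7
First part: 4/7 = 4/7
= 4/7

4/7


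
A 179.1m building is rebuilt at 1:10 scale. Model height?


Model size = real / scale
= 179.1 / 10
= 17.9100 m

17.9100 m


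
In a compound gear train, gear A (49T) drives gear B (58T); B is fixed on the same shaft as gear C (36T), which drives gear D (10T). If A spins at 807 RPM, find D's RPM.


Stage 1: RPM_B = RPM_A × t_A/t_B = 807 × 49/58 = 39543/58 ≈ 681.78
B and C share a shaft → RPM_C = RPM_B
Stage 2: RPM_D = RPM_C × t_C/t_D = RPM_A × (t_A×t_C)/(t_B×t_D)
Overall ratio = (49×36)/(58×10) = 1764/580
RPM_D = 807 × 1764/580 = 1423548/580
≈ 2454.39 RPM

2454.39 RPM


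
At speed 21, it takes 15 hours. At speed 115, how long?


Inverse proportion: x × y = constant
k = 21 × 15 = 315
y₂ = k / 115 = 315 / 115
= 2.74

2.74


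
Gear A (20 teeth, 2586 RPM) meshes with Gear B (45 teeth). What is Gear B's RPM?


Gear ratio = 20:45 = 4:9
RPM_B = RPM_A × (teeth_A / teeth_B)
= 2586 × (20/45)
= 1149.3 RPM

1149.3 RPM


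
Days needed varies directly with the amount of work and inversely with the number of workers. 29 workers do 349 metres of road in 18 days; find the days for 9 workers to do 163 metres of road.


Days ∝ work / workers, so d₂ = d₁ × (m₁/m₂) × (w₂/w₁)
Workers factor (inverse): 29/9 ≈ 3.2222
Work factor (direct): 163/349 ≈ 0.4670
d₂ = 18 × 29/9 × 163/349 = (18 × 29 × 163) / (9 × 349) = 85086/3141
≈ 27.09 days

27.09 days


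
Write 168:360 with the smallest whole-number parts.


GCD(168, 360) = 24
168/24 : 360/24
= 7:15

7:15


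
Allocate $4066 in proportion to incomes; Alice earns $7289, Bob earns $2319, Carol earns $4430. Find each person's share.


Total income = 7289 + 2319 + 4430 = $14038
Alice: $4066 × 7289/14038 = $2111.20
Bob: $4066 × 2319/14038 = $671.68
Carol: $4066 × 4430/14038 = $1283.12
= Alice: $2111.20, Bob: $671.68, Carol: $1283.12

Alice: $2111.20, Bob: $671.68, Carol: $1283.12


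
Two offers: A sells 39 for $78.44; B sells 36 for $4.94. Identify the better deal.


Deal A: $78.44/39 = $2.0113/unit
Deal B: $4.94/36 = $0.1372/unit
B is cheaper per unit
= Deal B

Deal B


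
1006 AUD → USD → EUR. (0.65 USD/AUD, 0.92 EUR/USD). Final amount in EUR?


Step 1: 1006 AUD × 0.65 = 653.90 USD
Step 2: 653.90 USD × 0.92 = 601.59 EUR
Implied rate AUD→EUR = 0.65 × 0.92 = 0.5980
= 601.59 EUR

601.59 EUR


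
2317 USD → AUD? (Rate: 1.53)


Amount × rate = 2317 × 1.53
= 3545.01 AUD

3545.01 AUD


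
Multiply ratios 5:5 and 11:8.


Compound ratio = (5×11) : (5×8)
= 55:40
GCD = 5
= 11:8

11:8


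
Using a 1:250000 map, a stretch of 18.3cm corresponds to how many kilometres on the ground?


Real distance = map distance × scale
= 18.3cm × 250000
= 4575000 cm = 45750.0 m
= 45.750 km

45.750 km


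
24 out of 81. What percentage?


Percentage = (part / whole) × 100
= (24 / 81) × 100
≈ 29.63%

29.63%


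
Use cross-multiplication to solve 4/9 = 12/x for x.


Cross multiply: 4 × x = 9 × 12
4x = 108
x = 108 / 4
= 27.00

27.00


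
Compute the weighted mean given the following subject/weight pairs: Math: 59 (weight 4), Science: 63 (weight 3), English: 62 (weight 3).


Numerator = 59×4 + 63×3 + 62×3
= 236 + 189 + 186
= 611
Total weight = 10
Weighted avg = 611/10
= 61.10

61.10


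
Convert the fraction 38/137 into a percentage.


Percentage = (part / whole) × 100
= (38 / 137) × 100
≈ 27.74%

27.74%


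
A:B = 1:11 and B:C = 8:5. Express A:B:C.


Match B: multiply A:B by 8 → 8:88
Multiply B:C by 11 → 88:55
Combined: 8:88:55
GCD = 1
= 8:88:55

8:88:55


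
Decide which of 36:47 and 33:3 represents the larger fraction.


36/47 = 0.7660
33/3 = 11.0000
0.7660 < 11.0000, so 36:47 is less
= 33:3

33:3


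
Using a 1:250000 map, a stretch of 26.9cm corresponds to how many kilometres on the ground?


Real distance = map distance × scale
= 26.9cm × 250000
= 6725000 cm = 67250.0 m
= 67.250 km

67.250 km


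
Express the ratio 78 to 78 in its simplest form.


GCD(78, 78) = 78
78/78 : 78/78
= 1:1

1:1


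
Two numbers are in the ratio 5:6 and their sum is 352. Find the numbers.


Let A = 5k, B = 6k.
5k + 6k = 352
11k = 352 → k = 352/11 = 32
A = 5×32 = 160, B = 6×32 = 192
= A = 160, B = 192

A = 160, B = 192


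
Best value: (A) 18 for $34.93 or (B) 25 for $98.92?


Deal A: $34.93/18 = $1.9406/unit
Deal B: $98.92/25 = $3.9568/unit
A is cheaper per unit
= Deal A

Deal A


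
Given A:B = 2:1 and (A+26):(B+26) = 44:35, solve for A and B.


Let A = 2k, B = 1k.
(2k + 26) / (1k + 26) = 44/35
Cross-multiply: 35(2k + 26) = 44(1k + 26)
70k + 910 = 44k + 1144
70k - 44k = 1144 - 910
26k = 234
k = 234/26 = 9
A = 2×9 = 18, B = 1×9 = 9
= A = 18, B = 9

A = 18, B = 9


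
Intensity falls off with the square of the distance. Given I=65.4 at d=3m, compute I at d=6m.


I₁d₁² = I₂d₂²
I₂ = I₁ × (d₁/d₂)²
= 65.4 × (3/6)²
= 65.4 × 9/36
= 588.6/36
= 16.3500

16.3500


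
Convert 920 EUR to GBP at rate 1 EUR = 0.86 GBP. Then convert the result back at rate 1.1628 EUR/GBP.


Amount × rate = 920 × 0.86 = 791.20 GBP
Round-trip: 791.20 × 1.1628 = 920.01 EUR
= 791.20 GBP, then 920.01 EUR

791.20 GBP, then 920.01 EUR


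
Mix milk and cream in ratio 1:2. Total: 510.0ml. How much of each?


Total parts = 1 + 2 = 3
milk: 510.0 × 1/3 = 170.0ml
cream: 510.0 × 2/3 = 340.0ml
= 170.0ml and 340.0ml

170.0ml and 340.0ml


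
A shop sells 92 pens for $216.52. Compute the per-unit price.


Unit rate = total / quantity
= 216.52 / 92
= $2.35 per unit

$2.35 per unit


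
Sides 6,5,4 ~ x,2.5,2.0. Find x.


Scale factor = 2.5/5 = 0.5
Missing side = 6 × 0.5
= 3.0

3.0


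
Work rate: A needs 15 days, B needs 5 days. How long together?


Rate of A = 1/15 per day
Rate of B = 1/5 per day
Combined rate = 1/15 + 1/5 = 20/75 ≈ 0.2667 per day
Days = 1 / combined rate = 75/20
= 3.75 days

3.75 days


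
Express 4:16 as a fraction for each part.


Total parts = 4 + 16 = 20
First part: 4/20 = 1/5
Second part: 16/20 = 4/5
= 1/5 and 4/5

1/5 and 4/5


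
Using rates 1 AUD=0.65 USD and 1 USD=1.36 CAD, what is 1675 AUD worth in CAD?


Step 1: 1675 AUD × 0.65 = 1088.75 USD
Step 2: 1088.75 USD × 1.36 = 1480.70 CAD
Implied rate AUD→CAD = 0.65 × 1.36 = 0.8840
= 1480.70 CAD

1480.70 CAD


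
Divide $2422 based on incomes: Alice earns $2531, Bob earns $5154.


Total income = 2531 + 5154 = $7685
Alice: $2422 × 2531/7685 = $797.67
Bob: $2422 × 5154/7685 = $1624.33
= Alice: $797.67, Bob: $1624.33

Alice: $797.67, Bob: $1624.33


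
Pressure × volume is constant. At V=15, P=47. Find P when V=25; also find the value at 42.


Inverse proportion: x × y = constant
k = 15 × 47 = 705
At x=25: k/25 = 28.20
At x=42: k/42 = 16.79
= 28.20 and 16.79

28.20 and 16.79


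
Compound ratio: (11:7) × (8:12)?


Compound ratio = (11×8) : (7×12)
= 88:84
GCD = 4
= 22:21

22:21


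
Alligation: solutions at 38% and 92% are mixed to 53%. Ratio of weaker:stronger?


Let x parts of 38% mix with y parts of 92%.
38x + 92y = 53(x + y)
38x + 92y = 53x + 53y
x(38 - 53) = y(53 - 92)
x/y = (92 - 53)/(53 - 38) = 39/15
Simplify: 13:5
= 13:5

13:5


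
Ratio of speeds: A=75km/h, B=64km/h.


Ratio = 75:64
GCD = 1
Simplified = 75:64
Time ratio (same distance) = 64:75
Speed ratio = 75:64

75:64


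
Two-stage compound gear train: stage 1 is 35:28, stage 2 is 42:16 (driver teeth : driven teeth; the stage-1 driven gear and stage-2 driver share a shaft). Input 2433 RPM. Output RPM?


Stage 1: RPM_B = RPM_A × t_A/t_B = 2433 × 35/28 = 85155/28 = 3041.25
B and C share a shaft → RPM_C = RPM_B
Stage 2: RPM_D = RPM_C × t_C/t_D = RPM_A × (t_A×t_C)/(t_B×t_D)
Overall ratio = (35×42)/(28×16) = 1470/448
RPM_D = 2433 × 1470/448 = 3576510/448
≈ 7983.28 RPM

7983.28 RPM


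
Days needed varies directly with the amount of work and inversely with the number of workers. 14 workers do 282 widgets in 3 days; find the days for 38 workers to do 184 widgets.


Days ∝ work / workers, so d₂ = d₁ × (m₁/m₂) × (w₂/w₁)
Workers factor (inverse): 14/38 ≈ 0.3684
Work factor (direct): 184/282 ≈ 0.6525
d₂ = 3 × 14/38 × 184/282 = (3 × 14 × 184) / (38 × 282) = 7728/10716
≈ 0.72 days

0.72 days
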